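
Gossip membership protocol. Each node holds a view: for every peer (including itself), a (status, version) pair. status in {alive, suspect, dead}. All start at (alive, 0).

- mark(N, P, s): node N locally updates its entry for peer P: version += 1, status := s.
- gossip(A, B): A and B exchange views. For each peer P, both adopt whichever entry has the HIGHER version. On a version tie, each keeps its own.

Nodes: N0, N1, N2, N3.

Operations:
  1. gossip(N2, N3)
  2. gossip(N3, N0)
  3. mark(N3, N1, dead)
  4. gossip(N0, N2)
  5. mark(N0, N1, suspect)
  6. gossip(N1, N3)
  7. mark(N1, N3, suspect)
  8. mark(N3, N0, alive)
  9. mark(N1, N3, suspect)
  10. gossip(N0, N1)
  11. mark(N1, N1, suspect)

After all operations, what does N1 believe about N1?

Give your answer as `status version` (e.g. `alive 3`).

Answer: suspect 2

Derivation:
Op 1: gossip N2<->N3 -> N2.N0=(alive,v0) N2.N1=(alive,v0) N2.N2=(alive,v0) N2.N3=(alive,v0) | N3.N0=(alive,v0) N3.N1=(alive,v0) N3.N2=(alive,v0) N3.N3=(alive,v0)
Op 2: gossip N3<->N0 -> N3.N0=(alive,v0) N3.N1=(alive,v0) N3.N2=(alive,v0) N3.N3=(alive,v0) | N0.N0=(alive,v0) N0.N1=(alive,v0) N0.N2=(alive,v0) N0.N3=(alive,v0)
Op 3: N3 marks N1=dead -> (dead,v1)
Op 4: gossip N0<->N2 -> N0.N0=(alive,v0) N0.N1=(alive,v0) N0.N2=(alive,v0) N0.N3=(alive,v0) | N2.N0=(alive,v0) N2.N1=(alive,v0) N2.N2=(alive,v0) N2.N3=(alive,v0)
Op 5: N0 marks N1=suspect -> (suspect,v1)
Op 6: gossip N1<->N3 -> N1.N0=(alive,v0) N1.N1=(dead,v1) N1.N2=(alive,v0) N1.N3=(alive,v0) | N3.N0=(alive,v0) N3.N1=(dead,v1) N3.N2=(alive,v0) N3.N3=(alive,v0)
Op 7: N1 marks N3=suspect -> (suspect,v1)
Op 8: N3 marks N0=alive -> (alive,v1)
Op 9: N1 marks N3=suspect -> (suspect,v2)
Op 10: gossip N0<->N1 -> N0.N0=(alive,v0) N0.N1=(suspect,v1) N0.N2=(alive,v0) N0.N3=(suspect,v2) | N1.N0=(alive,v0) N1.N1=(dead,v1) N1.N2=(alive,v0) N1.N3=(suspect,v2)
Op 11: N1 marks N1=suspect -> (suspect,v2)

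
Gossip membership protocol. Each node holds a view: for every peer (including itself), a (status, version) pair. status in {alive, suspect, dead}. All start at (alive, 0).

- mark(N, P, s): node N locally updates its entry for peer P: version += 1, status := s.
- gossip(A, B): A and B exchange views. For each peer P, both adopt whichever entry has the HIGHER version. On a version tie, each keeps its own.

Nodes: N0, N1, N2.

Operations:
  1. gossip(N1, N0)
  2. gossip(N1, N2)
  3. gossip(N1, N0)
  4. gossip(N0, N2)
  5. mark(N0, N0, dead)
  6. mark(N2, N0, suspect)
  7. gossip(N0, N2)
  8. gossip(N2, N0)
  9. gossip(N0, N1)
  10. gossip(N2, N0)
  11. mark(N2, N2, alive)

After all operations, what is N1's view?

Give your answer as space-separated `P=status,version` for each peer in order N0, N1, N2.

Answer: N0=dead,1 N1=alive,0 N2=alive,0

Derivation:
Op 1: gossip N1<->N0 -> N1.N0=(alive,v0) N1.N1=(alive,v0) N1.N2=(alive,v0) | N0.N0=(alive,v0) N0.N1=(alive,v0) N0.N2=(alive,v0)
Op 2: gossip N1<->N2 -> N1.N0=(alive,v0) N1.N1=(alive,v0) N1.N2=(alive,v0) | N2.N0=(alive,v0) N2.N1=(alive,v0) N2.N2=(alive,v0)
Op 3: gossip N1<->N0 -> N1.N0=(alive,v0) N1.N1=(alive,v0) N1.N2=(alive,v0) | N0.N0=(alive,v0) N0.N1=(alive,v0) N0.N2=(alive,v0)
Op 4: gossip N0<->N2 -> N0.N0=(alive,v0) N0.N1=(alive,v0) N0.N2=(alive,v0) | N2.N0=(alive,v0) N2.N1=(alive,v0) N2.N2=(alive,v0)
Op 5: N0 marks N0=dead -> (dead,v1)
Op 6: N2 marks N0=suspect -> (suspect,v1)
Op 7: gossip N0<->N2 -> N0.N0=(dead,v1) N0.N1=(alive,v0) N0.N2=(alive,v0) | N2.N0=(suspect,v1) N2.N1=(alive,v0) N2.N2=(alive,v0)
Op 8: gossip N2<->N0 -> N2.N0=(suspect,v1) N2.N1=(alive,v0) N2.N2=(alive,v0) | N0.N0=(dead,v1) N0.N1=(alive,v0) N0.N2=(alive,v0)
Op 9: gossip N0<->N1 -> N0.N0=(dead,v1) N0.N1=(alive,v0) N0.N2=(alive,v0) | N1.N0=(dead,v1) N1.N1=(alive,v0) N1.N2=(alive,v0)
Op 10: gossip N2<->N0 -> N2.N0=(suspect,v1) N2.N1=(alive,v0) N2.N2=(alive,v0) | N0.N0=(dead,v1) N0.N1=(alive,v0) N0.N2=(alive,v0)
Op 11: N2 marks N2=alive -> (alive,v1)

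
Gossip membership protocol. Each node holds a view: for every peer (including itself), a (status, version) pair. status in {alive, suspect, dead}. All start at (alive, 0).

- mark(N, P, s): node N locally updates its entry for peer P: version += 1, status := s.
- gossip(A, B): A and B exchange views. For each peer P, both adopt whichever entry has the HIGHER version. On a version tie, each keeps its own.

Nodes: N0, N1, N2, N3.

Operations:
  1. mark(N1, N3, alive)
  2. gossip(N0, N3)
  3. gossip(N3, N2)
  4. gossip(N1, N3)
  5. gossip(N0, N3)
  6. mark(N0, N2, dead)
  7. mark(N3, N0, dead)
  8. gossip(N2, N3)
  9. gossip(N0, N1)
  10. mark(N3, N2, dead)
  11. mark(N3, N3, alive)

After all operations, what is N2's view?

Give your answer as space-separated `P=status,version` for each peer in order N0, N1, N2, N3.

Answer: N0=dead,1 N1=alive,0 N2=alive,0 N3=alive,1

Derivation:
Op 1: N1 marks N3=alive -> (alive,v1)
Op 2: gossip N0<->N3 -> N0.N0=(alive,v0) N0.N1=(alive,v0) N0.N2=(alive,v0) N0.N3=(alive,v0) | N3.N0=(alive,v0) N3.N1=(alive,v0) N3.N2=(alive,v0) N3.N3=(alive,v0)
Op 3: gossip N3<->N2 -> N3.N0=(alive,v0) N3.N1=(alive,v0) N3.N2=(alive,v0) N3.N3=(alive,v0) | N2.N0=(alive,v0) N2.N1=(alive,v0) N2.N2=(alive,v0) N2.N3=(alive,v0)
Op 4: gossip N1<->N3 -> N1.N0=(alive,v0) N1.N1=(alive,v0) N1.N2=(alive,v0) N1.N3=(alive,v1) | N3.N0=(alive,v0) N3.N1=(alive,v0) N3.N2=(alive,v0) N3.N3=(alive,v1)
Op 5: gossip N0<->N3 -> N0.N0=(alive,v0) N0.N1=(alive,v0) N0.N2=(alive,v0) N0.N3=(alive,v1) | N3.N0=(alive,v0) N3.N1=(alive,v0) N3.N2=(alive,v0) N3.N3=(alive,v1)
Op 6: N0 marks N2=dead -> (dead,v1)
Op 7: N3 marks N0=dead -> (dead,v1)
Op 8: gossip N2<->N3 -> N2.N0=(dead,v1) N2.N1=(alive,v0) N2.N2=(alive,v0) N2.N3=(alive,v1) | N3.N0=(dead,v1) N3.N1=(alive,v0) N3.N2=(alive,v0) N3.N3=(alive,v1)
Op 9: gossip N0<->N1 -> N0.N0=(alive,v0) N0.N1=(alive,v0) N0.N2=(dead,v1) N0.N3=(alive,v1) | N1.N0=(alive,v0) N1.N1=(alive,v0) N1.N2=(dead,v1) N1.N3=(alive,v1)
Op 10: N3 marks N2=dead -> (dead,v1)
Op 11: N3 marks N3=alive -> (alive,v2)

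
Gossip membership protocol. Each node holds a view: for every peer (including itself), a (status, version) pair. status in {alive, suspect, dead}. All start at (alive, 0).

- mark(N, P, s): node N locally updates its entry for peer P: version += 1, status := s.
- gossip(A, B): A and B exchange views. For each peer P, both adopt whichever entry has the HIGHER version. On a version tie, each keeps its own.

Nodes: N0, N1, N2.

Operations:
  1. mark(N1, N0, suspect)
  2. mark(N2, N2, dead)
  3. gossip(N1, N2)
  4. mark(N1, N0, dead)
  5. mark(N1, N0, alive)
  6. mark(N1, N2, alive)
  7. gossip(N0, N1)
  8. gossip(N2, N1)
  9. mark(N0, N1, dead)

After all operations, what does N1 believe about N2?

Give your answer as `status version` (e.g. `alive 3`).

Answer: alive 2

Derivation:
Op 1: N1 marks N0=suspect -> (suspect,v1)
Op 2: N2 marks N2=dead -> (dead,v1)
Op 3: gossip N1<->N2 -> N1.N0=(suspect,v1) N1.N1=(alive,v0) N1.N2=(dead,v1) | N2.N0=(suspect,v1) N2.N1=(alive,v0) N2.N2=(dead,v1)
Op 4: N1 marks N0=dead -> (dead,v2)
Op 5: N1 marks N0=alive -> (alive,v3)
Op 6: N1 marks N2=alive -> (alive,v2)
Op 7: gossip N0<->N1 -> N0.N0=(alive,v3) N0.N1=(alive,v0) N0.N2=(alive,v2) | N1.N0=(alive,v3) N1.N1=(alive,v0) N1.N2=(alive,v2)
Op 8: gossip N2<->N1 -> N2.N0=(alive,v3) N2.N1=(alive,v0) N2.N2=(alive,v2) | N1.N0=(alive,v3) N1.N1=(alive,v0) N1.N2=(alive,v2)
Op 9: N0 marks N1=dead -> (dead,v1)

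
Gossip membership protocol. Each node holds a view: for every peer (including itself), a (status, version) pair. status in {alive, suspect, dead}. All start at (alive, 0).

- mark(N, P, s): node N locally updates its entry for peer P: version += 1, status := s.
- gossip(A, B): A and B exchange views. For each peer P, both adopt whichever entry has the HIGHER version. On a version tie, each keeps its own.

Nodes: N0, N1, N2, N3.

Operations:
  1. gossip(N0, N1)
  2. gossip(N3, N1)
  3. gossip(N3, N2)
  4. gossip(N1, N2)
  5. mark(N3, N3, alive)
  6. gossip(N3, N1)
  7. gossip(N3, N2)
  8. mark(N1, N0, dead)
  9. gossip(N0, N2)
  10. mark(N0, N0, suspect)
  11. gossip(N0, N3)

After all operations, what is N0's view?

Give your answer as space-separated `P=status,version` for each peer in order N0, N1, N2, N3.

Op 1: gossip N0<->N1 -> N0.N0=(alive,v0) N0.N1=(alive,v0) N0.N2=(alive,v0) N0.N3=(alive,v0) | N1.N0=(alive,v0) N1.N1=(alive,v0) N1.N2=(alive,v0) N1.N3=(alive,v0)
Op 2: gossip N3<->N1 -> N3.N0=(alive,v0) N3.N1=(alive,v0) N3.N2=(alive,v0) N3.N3=(alive,v0) | N1.N0=(alive,v0) N1.N1=(alive,v0) N1.N2=(alive,v0) N1.N3=(alive,v0)
Op 3: gossip N3<->N2 -> N3.N0=(alive,v0) N3.N1=(alive,v0) N3.N2=(alive,v0) N3.N3=(alive,v0) | N2.N0=(alive,v0) N2.N1=(alive,v0) N2.N2=(alive,v0) N2.N3=(alive,v0)
Op 4: gossip N1<->N2 -> N1.N0=(alive,v0) N1.N1=(alive,v0) N1.N2=(alive,v0) N1.N3=(alive,v0) | N2.N0=(alive,v0) N2.N1=(alive,v0) N2.N2=(alive,v0) N2.N3=(alive,v0)
Op 5: N3 marks N3=alive -> (alive,v1)
Op 6: gossip N3<->N1 -> N3.N0=(alive,v0) N3.N1=(alive,v0) N3.N2=(alive,v0) N3.N3=(alive,v1) | N1.N0=(alive,v0) N1.N1=(alive,v0) N1.N2=(alive,v0) N1.N3=(alive,v1)
Op 7: gossip N3<->N2 -> N3.N0=(alive,v0) N3.N1=(alive,v0) N3.N2=(alive,v0) N3.N3=(alive,v1) | N2.N0=(alive,v0) N2.N1=(alive,v0) N2.N2=(alive,v0) N2.N3=(alive,v1)
Op 8: N1 marks N0=dead -> (dead,v1)
Op 9: gossip N0<->N2 -> N0.N0=(alive,v0) N0.N1=(alive,v0) N0.N2=(alive,v0) N0.N3=(alive,v1) | N2.N0=(alive,v0) N2.N1=(alive,v0) N2.N2=(alive,v0) N2.N3=(alive,v1)
Op 10: N0 marks N0=suspect -> (suspect,v1)
Op 11: gossip N0<->N3 -> N0.N0=(suspect,v1) N0.N1=(alive,v0) N0.N2=(alive,v0) N0.N3=(alive,v1) | N3.N0=(suspect,v1) N3.N1=(alive,v0) N3.N2=(alive,v0) N3.N3=(alive,v1)

Answer: N0=suspect,1 N1=alive,0 N2=alive,0 N3=alive,1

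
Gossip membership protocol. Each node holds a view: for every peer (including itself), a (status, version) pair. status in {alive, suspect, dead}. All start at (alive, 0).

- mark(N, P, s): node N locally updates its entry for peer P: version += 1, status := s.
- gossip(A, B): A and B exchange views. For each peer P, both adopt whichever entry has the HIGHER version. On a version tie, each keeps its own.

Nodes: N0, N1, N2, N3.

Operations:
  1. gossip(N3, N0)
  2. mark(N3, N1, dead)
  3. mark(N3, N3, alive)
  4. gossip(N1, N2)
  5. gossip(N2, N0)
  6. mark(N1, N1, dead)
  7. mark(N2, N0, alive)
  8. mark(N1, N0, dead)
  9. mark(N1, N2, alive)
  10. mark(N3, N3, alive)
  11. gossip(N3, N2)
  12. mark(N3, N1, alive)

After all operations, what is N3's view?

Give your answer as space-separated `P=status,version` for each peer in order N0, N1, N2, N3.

Op 1: gossip N3<->N0 -> N3.N0=(alive,v0) N3.N1=(alive,v0) N3.N2=(alive,v0) N3.N3=(alive,v0) | N0.N0=(alive,v0) N0.N1=(alive,v0) N0.N2=(alive,v0) N0.N3=(alive,v0)
Op 2: N3 marks N1=dead -> (dead,v1)
Op 3: N3 marks N3=alive -> (alive,v1)
Op 4: gossip N1<->N2 -> N1.N0=(alive,v0) N1.N1=(alive,v0) N1.N2=(alive,v0) N1.N3=(alive,v0) | N2.N0=(alive,v0) N2.N1=(alive,v0) N2.N2=(alive,v0) N2.N3=(alive,v0)
Op 5: gossip N2<->N0 -> N2.N0=(alive,v0) N2.N1=(alive,v0) N2.N2=(alive,v0) N2.N3=(alive,v0) | N0.N0=(alive,v0) N0.N1=(alive,v0) N0.N2=(alive,v0) N0.N3=(alive,v0)
Op 6: N1 marks N1=dead -> (dead,v1)
Op 7: N2 marks N0=alive -> (alive,v1)
Op 8: N1 marks N0=dead -> (dead,v1)
Op 9: N1 marks N2=alive -> (alive,v1)
Op 10: N3 marks N3=alive -> (alive,v2)
Op 11: gossip N3<->N2 -> N3.N0=(alive,v1) N3.N1=(dead,v1) N3.N2=(alive,v0) N3.N3=(alive,v2) | N2.N0=(alive,v1) N2.N1=(dead,v1) N2.N2=(alive,v0) N2.N3=(alive,v2)
Op 12: N3 marks N1=alive -> (alive,v2)

Answer: N0=alive,1 N1=alive,2 N2=alive,0 N3=alive,2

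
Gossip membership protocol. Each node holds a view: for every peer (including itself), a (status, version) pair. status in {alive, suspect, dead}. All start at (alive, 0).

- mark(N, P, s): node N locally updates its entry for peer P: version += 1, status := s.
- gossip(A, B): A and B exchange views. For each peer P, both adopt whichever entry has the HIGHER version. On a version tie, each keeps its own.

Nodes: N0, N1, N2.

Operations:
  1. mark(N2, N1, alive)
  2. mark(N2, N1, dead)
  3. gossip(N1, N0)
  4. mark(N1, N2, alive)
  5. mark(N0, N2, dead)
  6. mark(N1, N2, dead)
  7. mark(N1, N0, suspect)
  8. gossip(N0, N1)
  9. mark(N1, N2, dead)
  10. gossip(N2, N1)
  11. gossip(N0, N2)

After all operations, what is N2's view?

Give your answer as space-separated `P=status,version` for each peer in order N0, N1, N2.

Op 1: N2 marks N1=alive -> (alive,v1)
Op 2: N2 marks N1=dead -> (dead,v2)
Op 3: gossip N1<->N0 -> N1.N0=(alive,v0) N1.N1=(alive,v0) N1.N2=(alive,v0) | N0.N0=(alive,v0) N0.N1=(alive,v0) N0.N2=(alive,v0)
Op 4: N1 marks N2=alive -> (alive,v1)
Op 5: N0 marks N2=dead -> (dead,v1)
Op 6: N1 marks N2=dead -> (dead,v2)
Op 7: N1 marks N0=suspect -> (suspect,v1)
Op 8: gossip N0<->N1 -> N0.N0=(suspect,v1) N0.N1=(alive,v0) N0.N2=(dead,v2) | N1.N0=(suspect,v1) N1.N1=(alive,v0) N1.N2=(dead,v2)
Op 9: N1 marks N2=dead -> (dead,v3)
Op 10: gossip N2<->N1 -> N2.N0=(suspect,v1) N2.N1=(dead,v2) N2.N2=(dead,v3) | N1.N0=(suspect,v1) N1.N1=(dead,v2) N1.N2=(dead,v3)
Op 11: gossip N0<->N2 -> N0.N0=(suspect,v1) N0.N1=(dead,v2) N0.N2=(dead,v3) | N2.N0=(suspect,v1) N2.N1=(dead,v2) N2.N2=(dead,v3)

Answer: N0=suspect,1 N1=dead,2 N2=dead,3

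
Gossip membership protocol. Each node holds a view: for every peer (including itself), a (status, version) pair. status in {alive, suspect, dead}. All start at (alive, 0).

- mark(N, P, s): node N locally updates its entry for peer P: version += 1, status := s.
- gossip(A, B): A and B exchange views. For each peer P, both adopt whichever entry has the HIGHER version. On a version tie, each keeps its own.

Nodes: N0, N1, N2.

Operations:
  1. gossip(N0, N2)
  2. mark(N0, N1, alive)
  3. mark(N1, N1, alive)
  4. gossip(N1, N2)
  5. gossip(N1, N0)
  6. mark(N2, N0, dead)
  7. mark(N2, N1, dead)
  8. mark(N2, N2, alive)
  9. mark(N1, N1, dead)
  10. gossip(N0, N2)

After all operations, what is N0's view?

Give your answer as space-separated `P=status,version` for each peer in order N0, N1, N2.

Answer: N0=dead,1 N1=dead,2 N2=alive,1

Derivation:
Op 1: gossip N0<->N2 -> N0.N0=(alive,v0) N0.N1=(alive,v0) N0.N2=(alive,v0) | N2.N0=(alive,v0) N2.N1=(alive,v0) N2.N2=(alive,v0)
Op 2: N0 marks N1=alive -> (alive,v1)
Op 3: N1 marks N1=alive -> (alive,v1)
Op 4: gossip N1<->N2 -> N1.N0=(alive,v0) N1.N1=(alive,v1) N1.N2=(alive,v0) | N2.N0=(alive,v0) N2.N1=(alive,v1) N2.N2=(alive,v0)
Op 5: gossip N1<->N0 -> N1.N0=(alive,v0) N1.N1=(alive,v1) N1.N2=(alive,v0) | N0.N0=(alive,v0) N0.N1=(alive,v1) N0.N2=(alive,v0)
Op 6: N2 marks N0=dead -> (dead,v1)
Op 7: N2 marks N1=dead -> (dead,v2)
Op 8: N2 marks N2=alive -> (alive,v1)
Op 9: N1 marks N1=dead -> (dead,v2)
Op 10: gossip N0<->N2 -> N0.N0=(dead,v1) N0.N1=(dead,v2) N0.N2=(alive,v1) | N2.N0=(dead,v1) N2.N1=(dead,v2) N2.N2=(alive,v1)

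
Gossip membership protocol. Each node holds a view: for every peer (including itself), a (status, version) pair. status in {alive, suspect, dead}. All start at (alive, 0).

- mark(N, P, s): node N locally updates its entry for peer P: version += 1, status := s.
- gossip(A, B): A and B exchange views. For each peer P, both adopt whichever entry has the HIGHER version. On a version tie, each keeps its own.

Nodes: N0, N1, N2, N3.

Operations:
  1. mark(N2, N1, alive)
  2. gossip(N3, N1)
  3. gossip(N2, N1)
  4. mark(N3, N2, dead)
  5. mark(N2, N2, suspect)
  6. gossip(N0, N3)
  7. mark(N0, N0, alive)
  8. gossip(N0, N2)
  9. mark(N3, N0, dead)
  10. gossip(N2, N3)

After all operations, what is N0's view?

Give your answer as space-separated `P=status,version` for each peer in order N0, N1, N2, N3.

Answer: N0=alive,1 N1=alive,1 N2=dead,1 N3=alive,0

Derivation:
Op 1: N2 marks N1=alive -> (alive,v1)
Op 2: gossip N3<->N1 -> N3.N0=(alive,v0) N3.N1=(alive,v0) N3.N2=(alive,v0) N3.N3=(alive,v0) | N1.N0=(alive,v0) N1.N1=(alive,v0) N1.N2=(alive,v0) N1.N3=(alive,v0)
Op 3: gossip N2<->N1 -> N2.N0=(alive,v0) N2.N1=(alive,v1) N2.N2=(alive,v0) N2.N3=(alive,v0) | N1.N0=(alive,v0) N1.N1=(alive,v1) N1.N2=(alive,v0) N1.N3=(alive,v0)
Op 4: N3 marks N2=dead -> (dead,v1)
Op 5: N2 marks N2=suspect -> (suspect,v1)
Op 6: gossip N0<->N3 -> N0.N0=(alive,v0) N0.N1=(alive,v0) N0.N2=(dead,v1) N0.N3=(alive,v0) | N3.N0=(alive,v0) N3.N1=(alive,v0) N3.N2=(dead,v1) N3.N3=(alive,v0)
Op 7: N0 marks N0=alive -> (alive,v1)
Op 8: gossip N0<->N2 -> N0.N0=(alive,v1) N0.N1=(alive,v1) N0.N2=(dead,v1) N0.N3=(alive,v0) | N2.N0=(alive,v1) N2.N1=(alive,v1) N2.N2=(suspect,v1) N2.N3=(alive,v0)
Op 9: N3 marks N0=dead -> (dead,v1)
Op 10: gossip N2<->N3 -> N2.N0=(alive,v1) N2.N1=(alive,v1) N2.N2=(suspect,v1) N2.N3=(alive,v0) | N3.N0=(dead,v1) N3.N1=(alive,v1) N3.N2=(dead,v1) N3.N3=(alive,v0)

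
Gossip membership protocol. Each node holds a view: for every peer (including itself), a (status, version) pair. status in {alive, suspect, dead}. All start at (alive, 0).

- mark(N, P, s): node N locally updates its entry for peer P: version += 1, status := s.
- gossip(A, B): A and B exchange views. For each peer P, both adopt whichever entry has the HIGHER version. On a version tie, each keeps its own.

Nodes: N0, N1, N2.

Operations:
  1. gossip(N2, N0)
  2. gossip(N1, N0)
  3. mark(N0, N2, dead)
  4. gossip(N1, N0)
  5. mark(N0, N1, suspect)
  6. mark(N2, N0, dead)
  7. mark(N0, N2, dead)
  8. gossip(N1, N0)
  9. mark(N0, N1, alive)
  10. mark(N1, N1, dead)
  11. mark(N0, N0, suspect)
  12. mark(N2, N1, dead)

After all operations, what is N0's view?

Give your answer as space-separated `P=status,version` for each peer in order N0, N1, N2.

Answer: N0=suspect,1 N1=alive,2 N2=dead,2

Derivation:
Op 1: gossip N2<->N0 -> N2.N0=(alive,v0) N2.N1=(alive,v0) N2.N2=(alive,v0) | N0.N0=(alive,v0) N0.N1=(alive,v0) N0.N2=(alive,v0)
Op 2: gossip N1<->N0 -> N1.N0=(alive,v0) N1.N1=(alive,v0) N1.N2=(alive,v0) | N0.N0=(alive,v0) N0.N1=(alive,v0) N0.N2=(alive,v0)
Op 3: N0 marks N2=dead -> (dead,v1)
Op 4: gossip N1<->N0 -> N1.N0=(alive,v0) N1.N1=(alive,v0) N1.N2=(dead,v1) | N0.N0=(alive,v0) N0.N1=(alive,v0) N0.N2=(dead,v1)
Op 5: N0 marks N1=suspect -> (suspect,v1)
Op 6: N2 marks N0=dead -> (dead,v1)
Op 7: N0 marks N2=dead -> (dead,v2)
Op 8: gossip N1<->N0 -> N1.N0=(alive,v0) N1.N1=(suspect,v1) N1.N2=(dead,v2) | N0.N0=(alive,v0) N0.N1=(suspect,v1) N0.N2=(dead,v2)
Op 9: N0 marks N1=alive -> (alive,v2)
Op 10: N1 marks N1=dead -> (dead,v2)
Op 11: N0 marks N0=suspect -> (suspect,v1)
Op 12: N2 marks N1=dead -> (dead,v1)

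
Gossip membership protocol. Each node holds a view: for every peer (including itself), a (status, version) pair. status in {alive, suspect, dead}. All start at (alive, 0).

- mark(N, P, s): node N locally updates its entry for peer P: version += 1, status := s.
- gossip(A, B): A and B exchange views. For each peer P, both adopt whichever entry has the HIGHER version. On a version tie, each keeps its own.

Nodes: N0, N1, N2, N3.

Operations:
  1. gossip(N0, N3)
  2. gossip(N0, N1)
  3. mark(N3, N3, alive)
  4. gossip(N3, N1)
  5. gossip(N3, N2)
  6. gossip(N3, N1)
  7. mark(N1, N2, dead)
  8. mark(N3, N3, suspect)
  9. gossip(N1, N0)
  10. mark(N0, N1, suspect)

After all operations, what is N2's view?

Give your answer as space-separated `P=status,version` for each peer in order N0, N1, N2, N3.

Op 1: gossip N0<->N3 -> N0.N0=(alive,v0) N0.N1=(alive,v0) N0.N2=(alive,v0) N0.N3=(alive,v0) | N3.N0=(alive,v0) N3.N1=(alive,v0) N3.N2=(alive,v0) N3.N3=(alive,v0)
Op 2: gossip N0<->N1 -> N0.N0=(alive,v0) N0.N1=(alive,v0) N0.N2=(alive,v0) N0.N3=(alive,v0) | N1.N0=(alive,v0) N1.N1=(alive,v0) N1.N2=(alive,v0) N1.N3=(alive,v0)
Op 3: N3 marks N3=alive -> (alive,v1)
Op 4: gossip N3<->N1 -> N3.N0=(alive,v0) N3.N1=(alive,v0) N3.N2=(alive,v0) N3.N3=(alive,v1) | N1.N0=(alive,v0) N1.N1=(alive,v0) N1.N2=(alive,v0) N1.N3=(alive,v1)
Op 5: gossip N3<->N2 -> N3.N0=(alive,v0) N3.N1=(alive,v0) N3.N2=(alive,v0) N3.N3=(alive,v1) | N2.N0=(alive,v0) N2.N1=(alive,v0) N2.N2=(alive,v0) N2.N3=(alive,v1)
Op 6: gossip N3<->N1 -> N3.N0=(alive,v0) N3.N1=(alive,v0) N3.N2=(alive,v0) N3.N3=(alive,v1) | N1.N0=(alive,v0) N1.N1=(alive,v0) N1.N2=(alive,v0) N1.N3=(alive,v1)
Op 7: N1 marks N2=dead -> (dead,v1)
Op 8: N3 marks N3=suspect -> (suspect,v2)
Op 9: gossip N1<->N0 -> N1.N0=(alive,v0) N1.N1=(alive,v0) N1.N2=(dead,v1) N1.N3=(alive,v1) | N0.N0=(alive,v0) N0.N1=(alive,v0) N0.N2=(dead,v1) N0.N3=(alive,v1)
Op 10: N0 marks N1=suspect -> (suspect,v1)

Answer: N0=alive,0 N1=alive,0 N2=alive,0 N3=alive,1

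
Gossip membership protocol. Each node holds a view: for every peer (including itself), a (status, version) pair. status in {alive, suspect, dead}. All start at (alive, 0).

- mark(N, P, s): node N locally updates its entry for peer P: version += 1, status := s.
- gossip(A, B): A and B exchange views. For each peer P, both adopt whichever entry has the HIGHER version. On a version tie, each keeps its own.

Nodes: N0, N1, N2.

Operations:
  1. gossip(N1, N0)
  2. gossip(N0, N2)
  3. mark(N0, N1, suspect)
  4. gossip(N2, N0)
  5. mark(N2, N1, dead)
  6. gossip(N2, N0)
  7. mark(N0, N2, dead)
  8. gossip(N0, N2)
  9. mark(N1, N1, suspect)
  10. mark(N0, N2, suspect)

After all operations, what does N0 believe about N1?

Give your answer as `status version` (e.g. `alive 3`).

Op 1: gossip N1<->N0 -> N1.N0=(alive,v0) N1.N1=(alive,v0) N1.N2=(alive,v0) | N0.N0=(alive,v0) N0.N1=(alive,v0) N0.N2=(alive,v0)
Op 2: gossip N0<->N2 -> N0.N0=(alive,v0) N0.N1=(alive,v0) N0.N2=(alive,v0) | N2.N0=(alive,v0) N2.N1=(alive,v0) N2.N2=(alive,v0)
Op 3: N0 marks N1=suspect -> (suspect,v1)
Op 4: gossip N2<->N0 -> N2.N0=(alive,v0) N2.N1=(suspect,v1) N2.N2=(alive,v0) | N0.N0=(alive,v0) N0.N1=(suspect,v1) N0.N2=(alive,v0)
Op 5: N2 marks N1=dead -> (dead,v2)
Op 6: gossip N2<->N0 -> N2.N0=(alive,v0) N2.N1=(dead,v2) N2.N2=(alive,v0) | N0.N0=(alive,v0) N0.N1=(dead,v2) N0.N2=(alive,v0)
Op 7: N0 marks N2=dead -> (dead,v1)
Op 8: gossip N0<->N2 -> N0.N0=(alive,v0) N0.N1=(dead,v2) N0.N2=(dead,v1) | N2.N0=(alive,v0) N2.N1=(dead,v2) N2.N2=(dead,v1)
Op 9: N1 marks N1=suspect -> (suspect,v1)
Op 10: N0 marks N2=suspect -> (suspect,v2)

Answer: dead 2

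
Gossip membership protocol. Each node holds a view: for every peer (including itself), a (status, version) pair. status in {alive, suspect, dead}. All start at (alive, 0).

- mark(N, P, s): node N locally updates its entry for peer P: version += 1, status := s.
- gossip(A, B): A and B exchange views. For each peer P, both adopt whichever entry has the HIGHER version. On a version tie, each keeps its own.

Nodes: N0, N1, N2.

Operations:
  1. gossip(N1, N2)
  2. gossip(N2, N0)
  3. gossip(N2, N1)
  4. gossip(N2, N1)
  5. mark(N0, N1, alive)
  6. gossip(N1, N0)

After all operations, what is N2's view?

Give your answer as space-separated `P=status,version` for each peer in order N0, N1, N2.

Answer: N0=alive,0 N1=alive,0 N2=alive,0

Derivation:
Op 1: gossip N1<->N2 -> N1.N0=(alive,v0) N1.N1=(alive,v0) N1.N2=(alive,v0) | N2.N0=(alive,v0) N2.N1=(alive,v0) N2.N2=(alive,v0)
Op 2: gossip N2<->N0 -> N2.N0=(alive,v0) N2.N1=(alive,v0) N2.N2=(alive,v0) | N0.N0=(alive,v0) N0.N1=(alive,v0) N0.N2=(alive,v0)
Op 3: gossip N2<->N1 -> N2.N0=(alive,v0) N2.N1=(alive,v0) N2.N2=(alive,v0) | N1.N0=(alive,v0) N1.N1=(alive,v0) N1.N2=(alive,v0)
Op 4: gossip N2<->N1 -> N2.N0=(alive,v0) N2.N1=(alive,v0) N2.N2=(alive,v0) | N1.N0=(alive,v0) N1.N1=(alive,v0) N1.N2=(alive,v0)
Op 5: N0 marks N1=alive -> (alive,v1)
Op 6: gossip N1<->N0 -> N1.N0=(alive,v0) N1.N1=(alive,v1) N1.N2=(alive,v0) | N0.N0=(alive,v0) N0.N1=(alive,v1) N0.N2=(alive,v0)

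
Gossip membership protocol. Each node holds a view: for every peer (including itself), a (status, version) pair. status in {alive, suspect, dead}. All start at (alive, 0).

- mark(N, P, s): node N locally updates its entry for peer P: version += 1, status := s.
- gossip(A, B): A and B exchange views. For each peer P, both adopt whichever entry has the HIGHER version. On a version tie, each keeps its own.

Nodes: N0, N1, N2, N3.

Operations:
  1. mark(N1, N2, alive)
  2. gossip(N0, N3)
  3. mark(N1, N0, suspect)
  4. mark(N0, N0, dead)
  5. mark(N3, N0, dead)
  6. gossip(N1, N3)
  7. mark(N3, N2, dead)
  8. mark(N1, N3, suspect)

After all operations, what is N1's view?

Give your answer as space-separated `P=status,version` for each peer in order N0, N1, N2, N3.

Answer: N0=suspect,1 N1=alive,0 N2=alive,1 N3=suspect,1

Derivation:
Op 1: N1 marks N2=alive -> (alive,v1)
Op 2: gossip N0<->N3 -> N0.N0=(alive,v0) N0.N1=(alive,v0) N0.N2=(alive,v0) N0.N3=(alive,v0) | N3.N0=(alive,v0) N3.N1=(alive,v0) N3.N2=(alive,v0) N3.N3=(alive,v0)
Op 3: N1 marks N0=suspect -> (suspect,v1)
Op 4: N0 marks N0=dead -> (dead,v1)
Op 5: N3 marks N0=dead -> (dead,v1)
Op 6: gossip N1<->N3 -> N1.N0=(suspect,v1) N1.N1=(alive,v0) N1.N2=(alive,v1) N1.N3=(alive,v0) | N3.N0=(dead,v1) N3.N1=(alive,v0) N3.N2=(alive,v1) N3.N3=(alive,v0)
Op 7: N3 marks N2=dead -> (dead,v2)
Op 8: N1 marks N3=suspect -> (suspect,v1)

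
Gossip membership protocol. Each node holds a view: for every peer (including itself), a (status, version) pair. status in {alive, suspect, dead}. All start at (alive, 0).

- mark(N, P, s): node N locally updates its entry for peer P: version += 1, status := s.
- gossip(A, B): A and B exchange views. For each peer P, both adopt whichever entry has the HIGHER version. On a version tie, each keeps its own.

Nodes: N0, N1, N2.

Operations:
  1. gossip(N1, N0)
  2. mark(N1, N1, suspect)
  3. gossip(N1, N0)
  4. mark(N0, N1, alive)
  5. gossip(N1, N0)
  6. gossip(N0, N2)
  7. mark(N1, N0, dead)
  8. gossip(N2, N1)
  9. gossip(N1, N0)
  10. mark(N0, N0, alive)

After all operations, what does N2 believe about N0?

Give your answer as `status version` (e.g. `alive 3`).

Op 1: gossip N1<->N0 -> N1.N0=(alive,v0) N1.N1=(alive,v0) N1.N2=(alive,v0) | N0.N0=(alive,v0) N0.N1=(alive,v0) N0.N2=(alive,v0)
Op 2: N1 marks N1=suspect -> (suspect,v1)
Op 3: gossip N1<->N0 -> N1.N0=(alive,v0) N1.N1=(suspect,v1) N1.N2=(alive,v0) | N0.N0=(alive,v0) N0.N1=(suspect,v1) N0.N2=(alive,v0)
Op 4: N0 marks N1=alive -> (alive,v2)
Op 5: gossip N1<->N0 -> N1.N0=(alive,v0) N1.N1=(alive,v2) N1.N2=(alive,v0) | N0.N0=(alive,v0) N0.N1=(alive,v2) N0.N2=(alive,v0)
Op 6: gossip N0<->N2 -> N0.N0=(alive,v0) N0.N1=(alive,v2) N0.N2=(alive,v0) | N2.N0=(alive,v0) N2.N1=(alive,v2) N2.N2=(alive,v0)
Op 7: N1 marks N0=dead -> (dead,v1)
Op 8: gossip N2<->N1 -> N2.N0=(dead,v1) N2.N1=(alive,v2) N2.N2=(alive,v0) | N1.N0=(dead,v1) N1.N1=(alive,v2) N1.N2=(alive,v0)
Op 9: gossip N1<->N0 -> N1.N0=(dead,v1) N1.N1=(alive,v2) N1.N2=(alive,v0) | N0.N0=(dead,v1) N0.N1=(alive,v2) N0.N2=(alive,v0)
Op 10: N0 marks N0=alive -> (alive,v2)

Answer: dead 1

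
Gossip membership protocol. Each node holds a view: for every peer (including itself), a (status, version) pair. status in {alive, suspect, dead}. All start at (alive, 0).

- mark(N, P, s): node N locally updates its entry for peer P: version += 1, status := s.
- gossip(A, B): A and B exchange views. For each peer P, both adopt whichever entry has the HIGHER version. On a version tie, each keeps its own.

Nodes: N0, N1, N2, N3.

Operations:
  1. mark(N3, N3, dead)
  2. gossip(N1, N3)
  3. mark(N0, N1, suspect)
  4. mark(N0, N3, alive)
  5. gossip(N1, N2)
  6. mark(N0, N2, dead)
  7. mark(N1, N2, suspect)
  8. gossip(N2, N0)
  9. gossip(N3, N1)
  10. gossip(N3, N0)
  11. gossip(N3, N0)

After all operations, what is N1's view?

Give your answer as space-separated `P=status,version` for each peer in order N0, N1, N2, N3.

Answer: N0=alive,0 N1=alive,0 N2=suspect,1 N3=dead,1

Derivation:
Op 1: N3 marks N3=dead -> (dead,v1)
Op 2: gossip N1<->N3 -> N1.N0=(alive,v0) N1.N1=(alive,v0) N1.N2=(alive,v0) N1.N3=(dead,v1) | N3.N0=(alive,v0) N3.N1=(alive,v0) N3.N2=(alive,v0) N3.N3=(dead,v1)
Op 3: N0 marks N1=suspect -> (suspect,v1)
Op 4: N0 marks N3=alive -> (alive,v1)
Op 5: gossip N1<->N2 -> N1.N0=(alive,v0) N1.N1=(alive,v0) N1.N2=(alive,v0) N1.N3=(dead,v1) | N2.N0=(alive,v0) N2.N1=(alive,v0) N2.N2=(alive,v0) N2.N3=(dead,v1)
Op 6: N0 marks N2=dead -> (dead,v1)
Op 7: N1 marks N2=suspect -> (suspect,v1)
Op 8: gossip N2<->N0 -> N2.N0=(alive,v0) N2.N1=(suspect,v1) N2.N2=(dead,v1) N2.N3=(dead,v1) | N0.N0=(alive,v0) N0.N1=(suspect,v1) N0.N2=(dead,v1) N0.N3=(alive,v1)
Op 9: gossip N3<->N1 -> N3.N0=(alive,v0) N3.N1=(alive,v0) N3.N2=(suspect,v1) N3.N3=(dead,v1) | N1.N0=(alive,v0) N1.N1=(alive,v0) N1.N2=(suspect,v1) N1.N3=(dead,v1)
Op 10: gossip N3<->N0 -> N3.N0=(alive,v0) N3.N1=(suspect,v1) N3.N2=(suspect,v1) N3.N3=(dead,v1) | N0.N0=(alive,v0) N0.N1=(suspect,v1) N0.N2=(dead,v1) N0.N3=(alive,v1)
Op 11: gossip N3<->N0 -> N3.N0=(alive,v0) N3.N1=(suspect,v1) N3.N2=(suspect,v1) N3.N3=(dead,v1) | N0.N0=(alive,v0) N0.N1=(suspect,v1) N0.N2=(dead,v1) N0.N3=(alive,v1)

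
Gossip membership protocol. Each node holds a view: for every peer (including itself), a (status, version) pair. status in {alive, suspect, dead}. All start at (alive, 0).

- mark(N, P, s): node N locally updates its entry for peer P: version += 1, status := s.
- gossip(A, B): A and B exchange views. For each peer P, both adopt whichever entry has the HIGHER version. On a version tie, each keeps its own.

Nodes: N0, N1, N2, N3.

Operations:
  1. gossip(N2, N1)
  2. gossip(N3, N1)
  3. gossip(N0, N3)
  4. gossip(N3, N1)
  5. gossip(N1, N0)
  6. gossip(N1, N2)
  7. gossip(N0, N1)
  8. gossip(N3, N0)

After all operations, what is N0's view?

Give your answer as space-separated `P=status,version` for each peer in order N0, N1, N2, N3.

Op 1: gossip N2<->N1 -> N2.N0=(alive,v0) N2.N1=(alive,v0) N2.N2=(alive,v0) N2.N3=(alive,v0) | N1.N0=(alive,v0) N1.N1=(alive,v0) N1.N2=(alive,v0) N1.N3=(alive,v0)
Op 2: gossip N3<->N1 -> N3.N0=(alive,v0) N3.N1=(alive,v0) N3.N2=(alive,v0) N3.N3=(alive,v0) | N1.N0=(alive,v0) N1.N1=(alive,v0) N1.N2=(alive,v0) N1.N3=(alive,v0)
Op 3: gossip N0<->N3 -> N0.N0=(alive,v0) N0.N1=(alive,v0) N0.N2=(alive,v0) N0.N3=(alive,v0) | N3.N0=(alive,v0) N3.N1=(alive,v0) N3.N2=(alive,v0) N3.N3=(alive,v0)
Op 4: gossip N3<->N1 -> N3.N0=(alive,v0) N3.N1=(alive,v0) N3.N2=(alive,v0) N3.N3=(alive,v0) | N1.N0=(alive,v0) N1.N1=(alive,v0) N1.N2=(alive,v0) N1.N3=(alive,v0)
Op 5: gossip N1<->N0 -> N1.N0=(alive,v0) N1.N1=(alive,v0) N1.N2=(alive,v0) N1.N3=(alive,v0) | N0.N0=(alive,v0) N0.N1=(alive,v0) N0.N2=(alive,v0) N0.N3=(alive,v0)
Op 6: gossip N1<->N2 -> N1.N0=(alive,v0) N1.N1=(alive,v0) N1.N2=(alive,v0) N1.N3=(alive,v0) | N2.N0=(alive,v0) N2.N1=(alive,v0) N2.N2=(alive,v0) N2.N3=(alive,v0)
Op 7: gossip N0<->N1 -> N0.N0=(alive,v0) N0.N1=(alive,v0) N0.N2=(alive,v0) N0.N3=(alive,v0) | N1.N0=(alive,v0) N1.N1=(alive,v0) N1.N2=(alive,v0) N1.N3=(alive,v0)
Op 8: gossip N3<->N0 -> N3.N0=(alive,v0) N3.N1=(alive,v0) N3.N2=(alive,v0) N3.N3=(alive,v0) | N0.N0=(alive,v0) N0.N1=(alive,v0) N0.N2=(alive,v0) N0.N3=(alive,v0)

Answer: N0=alive,0 N1=alive,0 N2=alive,0 N3=alive,0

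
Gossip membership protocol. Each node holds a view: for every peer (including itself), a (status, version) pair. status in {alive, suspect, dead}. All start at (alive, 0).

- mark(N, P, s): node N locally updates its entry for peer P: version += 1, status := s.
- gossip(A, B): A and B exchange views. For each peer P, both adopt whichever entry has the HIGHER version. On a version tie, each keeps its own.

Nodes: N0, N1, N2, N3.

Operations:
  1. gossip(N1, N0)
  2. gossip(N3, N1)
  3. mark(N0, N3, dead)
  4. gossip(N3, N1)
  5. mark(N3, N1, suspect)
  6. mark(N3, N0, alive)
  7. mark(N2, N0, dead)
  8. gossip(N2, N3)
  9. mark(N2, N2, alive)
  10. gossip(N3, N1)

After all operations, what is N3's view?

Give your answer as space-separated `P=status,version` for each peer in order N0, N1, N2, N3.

Answer: N0=alive,1 N1=suspect,1 N2=alive,0 N3=alive,0

Derivation:
Op 1: gossip N1<->N0 -> N1.N0=(alive,v0) N1.N1=(alive,v0) N1.N2=(alive,v0) N1.N3=(alive,v0) | N0.N0=(alive,v0) N0.N1=(alive,v0) N0.N2=(alive,v0) N0.N3=(alive,v0)
Op 2: gossip N3<->N1 -> N3.N0=(alive,v0) N3.N1=(alive,v0) N3.N2=(alive,v0) N3.N3=(alive,v0) | N1.N0=(alive,v0) N1.N1=(alive,v0) N1.N2=(alive,v0) N1.N3=(alive,v0)
Op 3: N0 marks N3=dead -> (dead,v1)
Op 4: gossip N3<->N1 -> N3.N0=(alive,v0) N3.N1=(alive,v0) N3.N2=(alive,v0) N3.N3=(alive,v0) | N1.N0=(alive,v0) N1.N1=(alive,v0) N1.N2=(alive,v0) N1.N3=(alive,v0)
Op 5: N3 marks N1=suspect -> (suspect,v1)
Op 6: N3 marks N0=alive -> (alive,v1)
Op 7: N2 marks N0=dead -> (dead,v1)
Op 8: gossip N2<->N3 -> N2.N0=(dead,v1) N2.N1=(suspect,v1) N2.N2=(alive,v0) N2.N3=(alive,v0) | N3.N0=(alive,v1) N3.N1=(suspect,v1) N3.N2=(alive,v0) N3.N3=(alive,v0)
Op 9: N2 marks N2=alive -> (alive,v1)
Op 10: gossip N3<->N1 -> N3.N0=(alive,v1) N3.N1=(suspect,v1) N3.N2=(alive,v0) N3.N3=(alive,v0) | N1.N0=(alive,v1) N1.N1=(suspect,v1) N1.N2=(alive,v0) N1.N3=(alive,v0)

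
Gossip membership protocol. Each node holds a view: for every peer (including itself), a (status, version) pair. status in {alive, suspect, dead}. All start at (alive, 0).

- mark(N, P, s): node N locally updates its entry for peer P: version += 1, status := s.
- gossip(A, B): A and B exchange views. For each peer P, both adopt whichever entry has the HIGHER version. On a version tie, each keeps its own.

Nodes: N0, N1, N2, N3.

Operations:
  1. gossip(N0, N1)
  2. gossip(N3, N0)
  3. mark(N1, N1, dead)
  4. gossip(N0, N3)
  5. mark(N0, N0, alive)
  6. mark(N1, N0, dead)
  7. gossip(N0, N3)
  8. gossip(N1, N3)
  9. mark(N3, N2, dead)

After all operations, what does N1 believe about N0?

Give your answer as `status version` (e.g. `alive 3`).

Answer: dead 1

Derivation:
Op 1: gossip N0<->N1 -> N0.N0=(alive,v0) N0.N1=(alive,v0) N0.N2=(alive,v0) N0.N3=(alive,v0) | N1.N0=(alive,v0) N1.N1=(alive,v0) N1.N2=(alive,v0) N1.N3=(alive,v0)
Op 2: gossip N3<->N0 -> N3.N0=(alive,v0) N3.N1=(alive,v0) N3.N2=(alive,v0) N3.N3=(alive,v0) | N0.N0=(alive,v0) N0.N1=(alive,v0) N0.N2=(alive,v0) N0.N3=(alive,v0)
Op 3: N1 marks N1=dead -> (dead,v1)
Op 4: gossip N0<->N3 -> N0.N0=(alive,v0) N0.N1=(alive,v0) N0.N2=(alive,v0) N0.N3=(alive,v0) | N3.N0=(alive,v0) N3.N1=(alive,v0) N3.N2=(alive,v0) N3.N3=(alive,v0)
Op 5: N0 marks N0=alive -> (alive,v1)
Op 6: N1 marks N0=dead -> (dead,v1)
Op 7: gossip N0<->N3 -> N0.N0=(alive,v1) N0.N1=(alive,v0) N0.N2=(alive,v0) N0.N3=(alive,v0) | N3.N0=(alive,v1) N3.N1=(alive,v0) N3.N2=(alive,v0) N3.N3=(alive,v0)
Op 8: gossip N1<->N3 -> N1.N0=(dead,v1) N1.N1=(dead,v1) N1.N2=(alive,v0) N1.N3=(alive,v0) | N3.N0=(alive,v1) N3.N1=(dead,v1) N3.N2=(alive,v0) N3.N3=(alive,v0)
Op 9: N3 marks N2=dead -> (dead,v1)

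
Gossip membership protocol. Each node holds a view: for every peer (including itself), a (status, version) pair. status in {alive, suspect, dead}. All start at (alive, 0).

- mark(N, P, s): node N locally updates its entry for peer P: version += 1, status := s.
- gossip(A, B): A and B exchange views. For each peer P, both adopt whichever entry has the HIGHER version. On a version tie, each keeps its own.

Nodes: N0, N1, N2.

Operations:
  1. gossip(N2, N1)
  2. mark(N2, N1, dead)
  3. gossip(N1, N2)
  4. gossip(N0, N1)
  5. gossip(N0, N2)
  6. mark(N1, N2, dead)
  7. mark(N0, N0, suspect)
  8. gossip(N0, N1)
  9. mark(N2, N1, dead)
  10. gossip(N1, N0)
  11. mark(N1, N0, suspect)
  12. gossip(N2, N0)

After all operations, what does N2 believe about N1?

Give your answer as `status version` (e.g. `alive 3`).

Op 1: gossip N2<->N1 -> N2.N0=(alive,v0) N2.N1=(alive,v0) N2.N2=(alive,v0) | N1.N0=(alive,v0) N1.N1=(alive,v0) N1.N2=(alive,v0)
Op 2: N2 marks N1=dead -> (dead,v1)
Op 3: gossip N1<->N2 -> N1.N0=(alive,v0) N1.N1=(dead,v1) N1.N2=(alive,v0) | N2.N0=(alive,v0) N2.N1=(dead,v1) N2.N2=(alive,v0)
Op 4: gossip N0<->N1 -> N0.N0=(alive,v0) N0.N1=(dead,v1) N0.N2=(alive,v0) | N1.N0=(alive,v0) N1.N1=(dead,v1) N1.N2=(alive,v0)
Op 5: gossip N0<->N2 -> N0.N0=(alive,v0) N0.N1=(dead,v1) N0.N2=(alive,v0) | N2.N0=(alive,v0) N2.N1=(dead,v1) N2.N2=(alive,v0)
Op 6: N1 marks N2=dead -> (dead,v1)
Op 7: N0 marks N0=suspect -> (suspect,v1)
Op 8: gossip N0<->N1 -> N0.N0=(suspect,v1) N0.N1=(dead,v1) N0.N2=(dead,v1) | N1.N0=(suspect,v1) N1.N1=(dead,v1) N1.N2=(dead,v1)
Op 9: N2 marks N1=dead -> (dead,v2)
Op 10: gossip N1<->N0 -> N1.N0=(suspect,v1) N1.N1=(dead,v1) N1.N2=(dead,v1) | N0.N0=(suspect,v1) N0.N1=(dead,v1) N0.N2=(dead,v1)
Op 11: N1 marks N0=suspect -> (suspect,v2)
Op 12: gossip N2<->N0 -> N2.N0=(suspect,v1) N2.N1=(dead,v2) N2.N2=(dead,v1) | N0.N0=(suspect,v1) N0.N1=(dead,v2) N0.N2=(dead,v1)

Answer: dead 2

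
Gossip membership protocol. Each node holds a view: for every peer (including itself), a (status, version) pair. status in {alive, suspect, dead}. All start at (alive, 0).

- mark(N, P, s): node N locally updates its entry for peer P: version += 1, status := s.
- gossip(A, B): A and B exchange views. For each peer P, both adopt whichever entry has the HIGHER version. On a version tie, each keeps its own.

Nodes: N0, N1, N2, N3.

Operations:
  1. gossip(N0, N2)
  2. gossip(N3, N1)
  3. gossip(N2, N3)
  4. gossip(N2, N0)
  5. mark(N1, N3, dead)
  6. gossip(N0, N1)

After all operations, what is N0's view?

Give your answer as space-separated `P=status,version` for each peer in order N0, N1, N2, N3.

Op 1: gossip N0<->N2 -> N0.N0=(alive,v0) N0.N1=(alive,v0) N0.N2=(alive,v0) N0.N3=(alive,v0) | N2.N0=(alive,v0) N2.N1=(alive,v0) N2.N2=(alive,v0) N2.N3=(alive,v0)
Op 2: gossip N3<->N1 -> N3.N0=(alive,v0) N3.N1=(alive,v0) N3.N2=(alive,v0) N3.N3=(alive,v0) | N1.N0=(alive,v0) N1.N1=(alive,v0) N1.N2=(alive,v0) N1.N3=(alive,v0)
Op 3: gossip N2<->N3 -> N2.N0=(alive,v0) N2.N1=(alive,v0) N2.N2=(alive,v0) N2.N3=(alive,v0) | N3.N0=(alive,v0) N3.N1=(alive,v0) N3.N2=(alive,v0) N3.N3=(alive,v0)
Op 4: gossip N2<->N0 -> N2.N0=(alive,v0) N2.N1=(alive,v0) N2.N2=(alive,v0) N2.N3=(alive,v0) | N0.N0=(alive,v0) N0.N1=(alive,v0) N0.N2=(alive,v0) N0.N3=(alive,v0)
Op 5: N1 marks N3=dead -> (dead,v1)
Op 6: gossip N0<->N1 -> N0.N0=(alive,v0) N0.N1=(alive,v0) N0.N2=(alive,v0) N0.N3=(dead,v1) | N1.N0=(alive,v0) N1.N1=(alive,v0) N1.N2=(alive,v0) N1.N3=(dead,v1)

Answer: N0=alive,0 N1=alive,0 N2=alive,0 N3=dead,1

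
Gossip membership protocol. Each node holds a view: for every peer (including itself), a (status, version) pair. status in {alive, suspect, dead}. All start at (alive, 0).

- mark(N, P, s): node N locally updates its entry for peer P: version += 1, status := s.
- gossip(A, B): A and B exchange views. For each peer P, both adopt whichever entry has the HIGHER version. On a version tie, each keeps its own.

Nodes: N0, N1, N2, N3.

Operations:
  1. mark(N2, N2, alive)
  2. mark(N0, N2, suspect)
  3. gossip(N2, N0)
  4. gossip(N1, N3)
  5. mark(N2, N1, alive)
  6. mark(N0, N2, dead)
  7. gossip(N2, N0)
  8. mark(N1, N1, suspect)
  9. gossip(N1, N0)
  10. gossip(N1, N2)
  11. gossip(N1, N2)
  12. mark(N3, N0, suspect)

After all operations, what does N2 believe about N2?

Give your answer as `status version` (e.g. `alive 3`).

Answer: dead 2

Derivation:
Op 1: N2 marks N2=alive -> (alive,v1)
Op 2: N0 marks N2=suspect -> (suspect,v1)
Op 3: gossip N2<->N0 -> N2.N0=(alive,v0) N2.N1=(alive,v0) N2.N2=(alive,v1) N2.N3=(alive,v0) | N0.N0=(alive,v0) N0.N1=(alive,v0) N0.N2=(suspect,v1) N0.N3=(alive,v0)
Op 4: gossip N1<->N3 -> N1.N0=(alive,v0) N1.N1=(alive,v0) N1.N2=(alive,v0) N1.N3=(alive,v0) | N3.N0=(alive,v0) N3.N1=(alive,v0) N3.N2=(alive,v0) N3.N3=(alive,v0)
Op 5: N2 marks N1=alive -> (alive,v1)
Op 6: N0 marks N2=dead -> (dead,v2)
Op 7: gossip N2<->N0 -> N2.N0=(alive,v0) N2.N1=(alive,v1) N2.N2=(dead,v2) N2.N3=(alive,v0) | N0.N0=(alive,v0) N0.N1=(alive,v1) N0.N2=(dead,v2) N0.N3=(alive,v0)
Op 8: N1 marks N1=suspect -> (suspect,v1)
Op 9: gossip N1<->N0 -> N1.N0=(alive,v0) N1.N1=(suspect,v1) N1.N2=(dead,v2) N1.N3=(alive,v0) | N0.N0=(alive,v0) N0.N1=(alive,v1) N0.N2=(dead,v2) N0.N3=(alive,v0)
Op 10: gossip N1<->N2 -> N1.N0=(alive,v0) N1.N1=(suspect,v1) N1.N2=(dead,v2) N1.N3=(alive,v0) | N2.N0=(alive,v0) N2.N1=(alive,v1) N2.N2=(dead,v2) N2.N3=(alive,v0)
Op 11: gossip N1<->N2 -> N1.N0=(alive,v0) N1.N1=(suspect,v1) N1.N2=(dead,v2) N1.N3=(alive,v0) | N2.N0=(alive,v0) N2.N1=(alive,v1) N2.N2=(dead,v2) N2.N3=(alive,v0)
Op 12: N3 marks N0=suspect -> (suspect,v1)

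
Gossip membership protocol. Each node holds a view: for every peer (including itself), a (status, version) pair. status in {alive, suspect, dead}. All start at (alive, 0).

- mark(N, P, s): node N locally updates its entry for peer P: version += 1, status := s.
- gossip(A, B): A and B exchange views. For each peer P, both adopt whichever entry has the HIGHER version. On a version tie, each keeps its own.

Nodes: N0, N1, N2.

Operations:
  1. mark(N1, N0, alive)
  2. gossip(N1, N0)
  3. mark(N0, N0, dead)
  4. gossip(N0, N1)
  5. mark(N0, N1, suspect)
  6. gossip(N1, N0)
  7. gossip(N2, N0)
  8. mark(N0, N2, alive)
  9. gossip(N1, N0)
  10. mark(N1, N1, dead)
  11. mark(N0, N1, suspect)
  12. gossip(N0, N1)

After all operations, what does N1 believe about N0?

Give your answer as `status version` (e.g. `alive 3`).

Answer: dead 2

Derivation:
Op 1: N1 marks N0=alive -> (alive,v1)
Op 2: gossip N1<->N0 -> N1.N0=(alive,v1) N1.N1=(alive,v0) N1.N2=(alive,v0) | N0.N0=(alive,v1) N0.N1=(alive,v0) N0.N2=(alive,v0)
Op 3: N0 marks N0=dead -> (dead,v2)
Op 4: gossip N0<->N1 -> N0.N0=(dead,v2) N0.N1=(alive,v0) N0.N2=(alive,v0) | N1.N0=(dead,v2) N1.N1=(alive,v0) N1.N2=(alive,v0)
Op 5: N0 marks N1=suspect -> (suspect,v1)
Op 6: gossip N1<->N0 -> N1.N0=(dead,v2) N1.N1=(suspect,v1) N1.N2=(alive,v0) | N0.N0=(dead,v2) N0.N1=(suspect,v1) N0.N2=(alive,v0)
Op 7: gossip N2<->N0 -> N2.N0=(dead,v2) N2.N1=(suspect,v1) N2.N2=(alive,v0) | N0.N0=(dead,v2) N0.N1=(suspect,v1) N0.N2=(alive,v0)
Op 8: N0 marks N2=alive -> (alive,v1)
Op 9: gossip N1<->N0 -> N1.N0=(dead,v2) N1.N1=(suspect,v1) N1.N2=(alive,v1) | N0.N0=(dead,v2) N0.N1=(suspect,v1) N0.N2=(alive,v1)
Op 10: N1 marks N1=dead -> (dead,v2)
Op 11: N0 marks N1=suspect -> (suspect,v2)
Op 12: gossip N0<->N1 -> N0.N0=(dead,v2) N0.N1=(suspect,v2) N0.N2=(alive,v1) | N1.N0=(dead,v2) N1.N1=(dead,v2) N1.N2=(alive,v1)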